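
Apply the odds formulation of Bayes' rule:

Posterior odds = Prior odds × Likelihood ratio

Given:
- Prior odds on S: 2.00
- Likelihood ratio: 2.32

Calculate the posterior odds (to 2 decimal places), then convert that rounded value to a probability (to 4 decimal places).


Step 1: Calculate posterior odds
Posterior odds = Prior odds × LR
               = 2.00 × 2.32
               = 4.64

Step 2: Convert to probability
P(S|E) = Posterior odds / (1 + Posterior odds)
       = 4.64 / (1 + 4.64)
       = 4.64 / 5.64
       = 0.8227

The evidence increased P(S) from 0.6667 to 0.8227.


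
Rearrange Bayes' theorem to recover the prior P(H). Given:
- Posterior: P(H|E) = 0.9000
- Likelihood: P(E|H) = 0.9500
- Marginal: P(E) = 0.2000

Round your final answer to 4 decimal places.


From Bayes' theorem: P(H|E) = P(E|H) × P(H) / P(E)

Rearranging for P(H):
P(H) = P(H|E) × P(E) / P(E|H)
     = 0.9000 × 0.2000 / 0.9500
     = 0.18000000 / 0.9500
     = 0.1895


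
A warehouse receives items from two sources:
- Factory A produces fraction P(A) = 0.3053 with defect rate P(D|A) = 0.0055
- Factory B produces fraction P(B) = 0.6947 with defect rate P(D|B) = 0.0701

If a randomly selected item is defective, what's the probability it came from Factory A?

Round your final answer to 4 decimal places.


Let A = from Factory A, D = defective

Given:
- P(A) = 0.3053, P(B) = 0.6947
- P(D|A) = 0.0055, P(D|B) = 0.0701

Step 1: Find P(D)
P(D) = P(D|A)P(A) + P(D|B)P(B)
     = 0.0055 × 0.3053 + 0.0701 × 0.6947
     = 0.00167915 + 0.04869847
     = 0.05037762

Step 2: Apply Bayes' theorem
P(A|D) = P(D|A)P(A) / P(D)
       = 0.00167915 / 0.05037762
       = 0.0333


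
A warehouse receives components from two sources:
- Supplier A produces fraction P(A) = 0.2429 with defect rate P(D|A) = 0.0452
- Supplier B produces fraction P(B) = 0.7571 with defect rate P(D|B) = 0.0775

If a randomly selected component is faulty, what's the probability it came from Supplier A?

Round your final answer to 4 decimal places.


Let A = from Supplier A, D = faulty

Given:
- P(A) = 0.2429, P(B) = 0.7571
- P(D|A) = 0.0452, P(D|B) = 0.0775

Step 1: Find P(D)
P(D) = P(D|A)P(A) + P(D|B)P(B)
     = 0.0452 × 0.2429 + 0.0775 × 0.7571
     = 0.01097908 + 0.05867525
     = 0.06965433

Step 2: Apply Bayes' theorem
P(A|D) = P(D|A)P(A) / P(D)
       = 0.01097908 / 0.06965433
       = 0.1576


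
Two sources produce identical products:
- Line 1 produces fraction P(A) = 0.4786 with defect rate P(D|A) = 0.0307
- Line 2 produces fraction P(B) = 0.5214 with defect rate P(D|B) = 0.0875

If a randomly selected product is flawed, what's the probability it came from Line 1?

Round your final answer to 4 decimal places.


Let A = from Line 1, D = flawed

Given:
- P(A) = 0.4786, P(B) = 0.5214
- P(D|A) = 0.0307, P(D|B) = 0.0875

Step 1: Find P(D)
P(D) = P(D|A)P(A) + P(D|B)P(B)
     = 0.0307 × 0.4786 + 0.0875 × 0.5214
     = 0.01469302 + 0.04562250
     = 0.06031552

Step 2: Apply Bayes' theorem
P(A|D) = P(D|A)P(A) / P(D)
       = 0.01469302 / 0.06031552
       = 0.2436


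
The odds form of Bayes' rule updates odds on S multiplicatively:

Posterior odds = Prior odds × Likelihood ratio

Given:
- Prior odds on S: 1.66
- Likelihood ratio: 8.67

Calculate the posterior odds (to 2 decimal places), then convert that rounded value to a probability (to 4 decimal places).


Step 1: Calculate posterior odds
Posterior odds = Prior odds × LR
               = 1.66 × 8.67
               = 14.39

Step 2: Convert to probability
P(S|E) = Posterior odds / (1 + Posterior odds)
       = 14.39 / (1 + 14.39)
       = 14.39 / 15.39
       = 0.9350

The evidence increased P(S) from 0.6241 to 0.9350.


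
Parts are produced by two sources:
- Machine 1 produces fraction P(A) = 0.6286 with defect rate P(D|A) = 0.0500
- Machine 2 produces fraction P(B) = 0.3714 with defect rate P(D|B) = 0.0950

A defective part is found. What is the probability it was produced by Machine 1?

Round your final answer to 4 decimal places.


Let A = from Machine 1, D = defective

Given:
- P(A) = 0.6286, P(B) = 0.3714
- P(D|A) = 0.0500, P(D|B) = 0.0950

Step 1: Find P(D)
P(D) = P(D|A)P(A) + P(D|B)P(B)
     = 0.0500 × 0.6286 + 0.0950 × 0.3714
     = 0.03143000 + 0.03528300
     = 0.06671300

Step 2: Apply Bayes' theorem
P(A|D) = P(D|A)P(A) / P(D)
       = 0.03143000 / 0.06671300
       = 0.4711


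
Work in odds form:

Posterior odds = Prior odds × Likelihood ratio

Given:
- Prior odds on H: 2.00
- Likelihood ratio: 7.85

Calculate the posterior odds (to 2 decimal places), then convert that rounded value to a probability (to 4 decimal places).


Step 1: Calculate posterior odds
Posterior odds = Prior odds × LR
               = 2.00 × 7.85
               = 15.70

Step 2: Convert to probability
P(H|E) = Posterior odds / (1 + Posterior odds)
       = 15.70 / (1 + 15.70)
       = 15.70 / 16.70
       = 0.9401

The evidence increased P(H) from 0.6667 to 0.9401.


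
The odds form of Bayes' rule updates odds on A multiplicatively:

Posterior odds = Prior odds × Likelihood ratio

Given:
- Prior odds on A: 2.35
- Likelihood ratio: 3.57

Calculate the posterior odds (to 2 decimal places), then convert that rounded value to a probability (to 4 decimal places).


Step 1: Calculate posterior odds
Posterior odds = Prior odds × LR
               = 2.35 × 3.57
               = 8.39

Step 2: Convert to probability
P(A|E) = Posterior odds / (1 + Posterior odds)
       = 8.39 / (1 + 8.39)
       = 8.39 / 9.39
       = 0.8935

The evidence increased P(A) from 0.7015 to 0.8935.


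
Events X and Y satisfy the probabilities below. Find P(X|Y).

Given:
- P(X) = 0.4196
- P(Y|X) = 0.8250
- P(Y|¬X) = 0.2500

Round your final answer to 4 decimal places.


Bayes' theorem: P(X|Y) = P(Y|X) × P(X) / P(Y)

Step 1: Calculate P(Y) using law of total probability
P(Y) = P(Y|X)P(X) + P(Y|¬X)P(¬X)
     = 0.8250 × 0.4196 + 0.2500 × 0.5804
     = 0.34617000 + 0.14510000
     = 0.49127000

Step 2: Apply Bayes' theorem
P(X|Y) = P(Y|X) × P(X) / P(Y)
       = 0.34617000 / 0.49127000
       = 0.7046


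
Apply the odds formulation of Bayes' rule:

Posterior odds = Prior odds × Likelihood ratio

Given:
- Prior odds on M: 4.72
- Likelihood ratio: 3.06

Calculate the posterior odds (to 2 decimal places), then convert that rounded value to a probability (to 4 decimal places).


Step 1: Calculate posterior odds
Posterior odds = Prior odds × LR
               = 4.72 × 3.06
               = 14.44

Step 2: Convert to probability
P(M|E) = Posterior odds / (1 + Posterior odds)
       = 14.44 / (1 + 14.44)
       = 14.44 / 15.44
       = 0.9352

The evidence increased P(M) from 0.8252 to 0.9352.


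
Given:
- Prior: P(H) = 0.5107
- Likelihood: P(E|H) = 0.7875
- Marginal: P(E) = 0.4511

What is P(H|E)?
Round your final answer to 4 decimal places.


Using Bayes' theorem:

P(H|E) = P(E|H) × P(H) / P(E)
       = 0.7875 × 0.5107 / 0.4511
       = 0.40217625 / 0.4511
       = 0.8915

The evidence strengthens our belief in H.
Prior: 0.5107 → Posterior: 0.8915


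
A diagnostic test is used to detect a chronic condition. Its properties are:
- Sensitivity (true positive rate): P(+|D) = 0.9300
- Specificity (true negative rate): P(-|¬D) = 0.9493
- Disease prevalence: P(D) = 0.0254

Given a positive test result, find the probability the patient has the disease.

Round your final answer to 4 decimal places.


Let D = has disease, + = positive test

Given:
- P(D) = 0.0254 (prevalence)
- P(+|D) = 0.9300 (sensitivity)
- P(-|¬D) = 0.9493 (specificity)
- P(+|¬D) = 0.0507 (false positive rate = 1 - specificity)

Step 1: Find P(+)
P(+) = P(+|D)P(D) + P(+|¬D)P(¬D)
     = 0.9300 × 0.0254 + 0.0507 × 0.9746
     = 0.02362200 + 0.04941222
     = 0.07303422

Step 2: Apply Bayes' theorem for P(D|+)
P(D|+) = P(+|D)P(D) / P(+)
       = 0.02362200 / 0.07303422
       = 0.3234


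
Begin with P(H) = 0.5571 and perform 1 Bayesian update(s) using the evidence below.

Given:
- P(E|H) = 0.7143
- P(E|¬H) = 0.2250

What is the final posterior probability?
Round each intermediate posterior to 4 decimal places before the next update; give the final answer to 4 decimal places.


Sequential Bayesian updating:

Initial prior: P(H) = 0.5571

Update 1:
  P(E) = 0.7143 × 0.5571 + 0.2250 × 0.4429 = 0.39793653 + 0.09965250 = 0.49758903
  P(H|E) = 0.39793653 / 0.49758903 = 0.7997

Final posterior: 0.7997


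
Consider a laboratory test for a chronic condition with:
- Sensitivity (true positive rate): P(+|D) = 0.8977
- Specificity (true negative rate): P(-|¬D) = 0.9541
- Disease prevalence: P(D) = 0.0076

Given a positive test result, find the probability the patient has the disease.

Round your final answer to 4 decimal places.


Let D = has disease, + = positive test

Given:
- P(D) = 0.0076 (prevalence)
- P(+|D) = 0.8977 (sensitivity)
- P(-|¬D) = 0.9541 (specificity)
- P(+|¬D) = 0.0459 (false positive rate = 1 - specificity)

Step 1: Find P(+)
P(+) = P(+|D)P(D) + P(+|¬D)P(¬D)
     = 0.8977 × 0.0076 + 0.0459 × 0.9924
     = 0.00682252 + 0.04555116
     = 0.05237368

Step 2: Apply Bayes' theorem for P(D|+)
P(D|+) = P(+|D)P(D) / P(+)
       = 0.00682252 / 0.05237368
       = 0.1303


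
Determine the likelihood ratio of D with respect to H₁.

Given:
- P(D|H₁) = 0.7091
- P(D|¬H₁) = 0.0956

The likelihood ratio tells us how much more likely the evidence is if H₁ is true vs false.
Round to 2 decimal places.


Likelihood Ratio (LR) = P(D|H₁) / P(D|¬H₁)

LR = 0.7091 / 0.0956
   = 7.42

The evidence is 7.42 times more likely if H₁ is true than if H₁ is false.
LR > 1, so observing D raises the odds in favor of H₁.


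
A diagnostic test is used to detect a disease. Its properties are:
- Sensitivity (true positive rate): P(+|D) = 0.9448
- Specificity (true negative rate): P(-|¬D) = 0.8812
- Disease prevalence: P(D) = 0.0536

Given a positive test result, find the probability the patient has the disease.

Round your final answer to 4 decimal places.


Let D = has disease, + = positive test

Given:
- P(D) = 0.0536 (prevalence)
- P(+|D) = 0.9448 (sensitivity)
- P(-|¬D) = 0.8812 (specificity)
- P(+|¬D) = 0.1188 (false positive rate = 1 - specificity)

Step 1: Find P(+)
P(+) = P(+|D)P(D) + P(+|¬D)P(¬D)
     = 0.9448 × 0.0536 + 0.1188 × 0.9464
     = 0.05064128 + 0.11243232
     = 0.16307360

Step 2: Apply Bayes' theorem for P(D|+)
P(D|+) = P(+|D)P(D) / P(+)
       = 0.05064128 / 0.16307360
       = 0.3105


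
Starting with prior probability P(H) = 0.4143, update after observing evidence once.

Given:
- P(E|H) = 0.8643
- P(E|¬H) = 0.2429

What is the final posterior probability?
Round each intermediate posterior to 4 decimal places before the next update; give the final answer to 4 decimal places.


Sequential Bayesian updating:

Initial prior: P(H) = 0.4143

Update 1:
  P(E) = 0.8643 × 0.4143 + 0.2429 × 0.5857 = 0.35807949 + 0.14226653 = 0.50034602
  P(H|E) = 0.35807949 / 0.50034602 = 0.7157

Final posterior: 0.7157


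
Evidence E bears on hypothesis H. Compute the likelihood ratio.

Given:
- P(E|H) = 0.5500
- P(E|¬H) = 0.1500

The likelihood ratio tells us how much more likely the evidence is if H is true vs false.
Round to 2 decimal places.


Likelihood Ratio (LR) = P(E|H) / P(E|¬H)

LR = 0.5500 / 0.1500
   = 3.67

The evidence is 3.67 times more likely if H is true than if H is false.
Because LR exceeds 1, E is evidence for H.


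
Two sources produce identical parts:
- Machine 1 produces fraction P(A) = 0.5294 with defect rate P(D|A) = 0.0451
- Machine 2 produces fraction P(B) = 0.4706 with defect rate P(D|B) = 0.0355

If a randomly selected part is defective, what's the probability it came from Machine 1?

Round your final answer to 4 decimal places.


Let A = from Machine 1, D = defective

Given:
- P(A) = 0.5294, P(B) = 0.4706
- P(D|A) = 0.0451, P(D|B) = 0.0355

Step 1: Find P(D)
P(D) = P(D|A)P(A) + P(D|B)P(B)
     = 0.0451 × 0.5294 + 0.0355 × 0.4706
     = 0.02387594 + 0.01670630
     = 0.04058224

Step 2: Apply Bayes' theorem
P(A|D) = P(D|A)P(A) / P(D)
       = 0.02387594 / 0.04058224
       = 0.5883


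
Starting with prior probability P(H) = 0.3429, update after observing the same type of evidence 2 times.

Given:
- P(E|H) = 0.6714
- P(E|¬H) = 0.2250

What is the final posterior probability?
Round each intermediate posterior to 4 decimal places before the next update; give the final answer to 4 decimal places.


Sequential Bayesian updating:

Initial prior: P(H) = 0.3429

Update 1:
  P(E) = 0.6714 × 0.3429 + 0.2250 × 0.6571 = 0.23022306 + 0.14784750 = 0.37807056
  P(H|E) = 0.23022306 / 0.37807056 = 0.6089

Update 2:
  P(E) = 0.6714 × 0.6089 + 0.2250 × 0.3911 = 0.40881546 + 0.08799750 = 0.49681296
  P(H|E) = 0.40881546 / 0.49681296 = 0.8229

Final posterior: 0.8229


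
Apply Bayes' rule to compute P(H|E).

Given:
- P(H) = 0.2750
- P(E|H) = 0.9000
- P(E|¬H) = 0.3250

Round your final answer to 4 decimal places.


Bayes' theorem: P(H|E) = P(E|H) × P(H) / P(E)

Step 1: Calculate P(E) using law of total probability
P(E) = P(E|H)P(H) + P(E|¬H)P(¬H)
     = 0.9000 × 0.2750 + 0.3250 × 0.7250
     = 0.24750000 + 0.23562500
     = 0.48312500

Step 2: Apply Bayes' theorem
P(H|E) = P(E|H) × P(H) / P(E)
       = 0.24750000 / 0.48312500
       = 0.5123


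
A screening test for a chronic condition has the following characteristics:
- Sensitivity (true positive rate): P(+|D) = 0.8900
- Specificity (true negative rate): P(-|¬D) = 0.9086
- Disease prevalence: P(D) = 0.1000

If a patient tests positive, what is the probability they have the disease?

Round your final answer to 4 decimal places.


Let D = has disease, + = positive test

Given:
- P(D) = 0.1000 (prevalence)
- P(+|D) = 0.8900 (sensitivity)
- P(-|¬D) = 0.9086 (specificity)
- P(+|¬D) = 0.0914 (false positive rate = 1 - specificity)

Step 1: Find P(+)
P(+) = P(+|D)P(D) + P(+|¬D)P(¬D)
     = 0.8900 × 0.1000 + 0.0914 × 0.9000
     = 0.08900000 + 0.08226000
     = 0.17126000

Step 2: Apply Bayes' theorem for P(D|+)
P(D|+) = P(+|D)P(D) / P(+)
       = 0.08900000 / 0.17126000
       = 0.5197


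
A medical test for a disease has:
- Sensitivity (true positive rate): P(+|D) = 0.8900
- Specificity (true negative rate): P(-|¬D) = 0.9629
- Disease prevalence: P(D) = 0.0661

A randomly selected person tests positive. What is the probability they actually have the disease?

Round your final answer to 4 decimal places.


Let D = has disease, + = positive test

Given:
- P(D) = 0.0661 (prevalence)
- P(+|D) = 0.8900 (sensitivity)
- P(-|¬D) = 0.9629 (specificity)
- P(+|¬D) = 0.0371 (false positive rate = 1 - specificity)

Step 1: Find P(+)
P(+) = P(+|D)P(D) + P(+|¬D)P(¬D)
     = 0.8900 × 0.0661 + 0.0371 × 0.9339
     = 0.05882900 + 0.03464769
     = 0.09347669

Step 2: Apply Bayes' theorem for P(D|+)
P(D|+) = P(+|D)P(D) / P(+)
       = 0.05882900 / 0.09347669
       = 0.6293


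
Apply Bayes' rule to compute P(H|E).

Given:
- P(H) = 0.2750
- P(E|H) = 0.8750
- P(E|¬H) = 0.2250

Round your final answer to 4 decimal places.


Bayes' theorem: P(H|E) = P(E|H) × P(H) / P(E)

Step 1: Calculate P(E) using law of total probability
P(E) = P(E|H)P(H) + P(E|¬H)P(¬H)
     = 0.8750 × 0.2750 + 0.2250 × 0.7250
     = 0.24062500 + 0.16312500
     = 0.40375000

Step 2: Apply Bayes' theorem
P(H|E) = P(E|H) × P(H) / P(E)
       = 0.24062500 / 0.40375000
       = 0.5960


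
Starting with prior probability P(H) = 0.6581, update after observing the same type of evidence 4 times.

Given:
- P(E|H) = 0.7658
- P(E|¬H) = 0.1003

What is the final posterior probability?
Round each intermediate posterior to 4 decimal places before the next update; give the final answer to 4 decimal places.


Sequential Bayesian updating:

Initial prior: P(H) = 0.6581

Update 1:
  P(E) = 0.7658 × 0.6581 + 0.1003 × 0.3419 = 0.50397298 + 0.03429257 = 0.53826555
  P(H|E) = 0.50397298 / 0.53826555 = 0.9363

Update 2:
  P(E) = 0.7658 × 0.9363 + 0.1003 × 0.0637 = 0.71701854 + 0.00638911 = 0.72340765
  P(H|E) = 0.71701854 / 0.72340765 = 0.9912

Update 3:
  P(E) = 0.7658 × 0.9912 + 0.1003 × 0.0088 = 0.75906096 + 0.00088264 = 0.75994360
  P(H|E) = 0.75906096 / 0.75994360 = 0.9988

Update 4:
  P(E) = 0.7658 × 0.9988 + 0.1003 × 0.0012 = 0.76488104 + 0.00012036 = 0.76500140
  P(H|E) = 0.76488104 / 0.76500140 = 0.9998

Final posterior: 0.9998


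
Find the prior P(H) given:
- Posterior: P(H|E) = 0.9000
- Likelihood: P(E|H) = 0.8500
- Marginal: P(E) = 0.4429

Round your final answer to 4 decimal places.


From Bayes' theorem: P(H|E) = P(E|H) × P(H) / P(E)

Rearranging for P(H):
P(H) = P(H|E) × P(E) / P(E|H)
     = 0.9000 × 0.4429 / 0.8500
     = 0.39861000 / 0.8500
     = 0.4690


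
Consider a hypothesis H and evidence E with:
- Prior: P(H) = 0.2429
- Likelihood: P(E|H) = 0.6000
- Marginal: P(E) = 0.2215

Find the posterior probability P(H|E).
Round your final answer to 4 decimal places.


Using Bayes' theorem:

P(H|E) = P(E|H) × P(H) / P(E)
       = 0.6000 × 0.2429 / 0.2215
       = 0.14574000 / 0.2215
       = 0.6580

The evidence strengthens our belief in H.
Prior: 0.2429 → Posterior: 0.6580


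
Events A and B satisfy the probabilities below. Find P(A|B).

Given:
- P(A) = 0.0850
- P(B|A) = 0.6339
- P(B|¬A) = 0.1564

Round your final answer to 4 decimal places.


Bayes' theorem: P(A|B) = P(B|A) × P(A) / P(B)

Step 1: Calculate P(B) using law of total probability
P(B) = P(B|A)P(A) + P(B|¬A)P(¬A)
     = 0.6339 × 0.0850 + 0.1564 × 0.9150
     = 0.05388150 + 0.14310600
     = 0.19698750

Step 2: Apply Bayes' theorem
P(A|B) = P(B|A) × P(A) / P(B)
       = 0.05388150 / 0.19698750
       = 0.2735


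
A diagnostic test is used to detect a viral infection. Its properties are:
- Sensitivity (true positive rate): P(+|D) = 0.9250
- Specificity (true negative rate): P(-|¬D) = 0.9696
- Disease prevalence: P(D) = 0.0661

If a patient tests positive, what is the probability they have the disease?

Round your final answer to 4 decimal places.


Let D = has disease, + = positive test

Given:
- P(D) = 0.0661 (prevalence)
- P(+|D) = 0.9250 (sensitivity)
- P(-|¬D) = 0.9696 (specificity)
- P(+|¬D) = 0.0304 (false positive rate = 1 - specificity)

Step 1: Find P(+)
P(+) = P(+|D)P(D) + P(+|¬D)P(¬D)
     = 0.9250 × 0.0661 + 0.0304 × 0.9339
     = 0.06114250 + 0.02839056
     = 0.08953306

Step 2: Apply Bayes' theorem for P(D|+)
P(D|+) = P(+|D)P(D) / P(+)
       = 0.06114250 / 0.08953306
       = 0.6829


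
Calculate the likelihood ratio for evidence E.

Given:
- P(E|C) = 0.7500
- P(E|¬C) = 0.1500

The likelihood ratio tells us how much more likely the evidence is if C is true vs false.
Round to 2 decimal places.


Likelihood Ratio (LR) = P(E|C) / P(E|¬C)

LR = 0.7500 / 0.1500
   = 5.00

The evidence is 5.00 times more likely if C is true than if C is false.
Because LR exceeds 1, E is evidence for C.


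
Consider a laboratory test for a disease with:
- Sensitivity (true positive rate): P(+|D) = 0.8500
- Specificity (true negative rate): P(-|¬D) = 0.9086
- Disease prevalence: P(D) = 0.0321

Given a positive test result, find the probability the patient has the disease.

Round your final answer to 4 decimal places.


Let D = has disease, + = positive test

Given:
- P(D) = 0.0321 (prevalence)
- P(+|D) = 0.8500 (sensitivity)
- P(-|¬D) = 0.9086 (specificity)
- P(+|¬D) = 0.0914 (false positive rate = 1 - specificity)

Step 1: Find P(+)
P(+) = P(+|D)P(D) + P(+|¬D)P(¬D)
     = 0.8500 × 0.0321 + 0.0914 × 0.9679
     = 0.02728500 + 0.08846606
     = 0.11575106

Step 2: Apply Bayes' theorem for P(D|+)
P(D|+) = P(+|D)P(D) / P(+)
       = 0.02728500 / 0.11575106
       = 0.2357


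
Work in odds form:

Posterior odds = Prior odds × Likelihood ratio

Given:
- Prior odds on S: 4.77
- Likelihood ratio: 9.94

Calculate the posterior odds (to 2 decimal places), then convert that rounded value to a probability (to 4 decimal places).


Step 1: Calculate posterior odds
Posterior odds = Prior odds × LR
               = 4.77 × 9.94
               = 47.41

Step 2: Convert to probability
P(S|E) = Posterior odds / (1 + Posterior odds)
       = 47.41 / (1 + 47.41)
       = 47.41 / 48.41
       = 0.9793

The evidence increased P(S) from 0.8267 to 0.9793.


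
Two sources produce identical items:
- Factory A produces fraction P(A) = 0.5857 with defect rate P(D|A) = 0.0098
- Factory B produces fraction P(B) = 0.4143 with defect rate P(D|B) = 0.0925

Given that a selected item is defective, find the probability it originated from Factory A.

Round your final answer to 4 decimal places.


Let A = from Factory A, D = defective

Given:
- P(A) = 0.5857, P(B) = 0.4143
- P(D|A) = 0.0098, P(D|B) = 0.0925

Step 1: Find P(D)
P(D) = P(D|A)P(A) + P(D|B)P(B)
     = 0.0098 × 0.5857 + 0.0925 × 0.4143
     = 0.00573986 + 0.03832275
     = 0.04406261

Step 2: Apply Bayes' theorem
P(A|D) = P(D|A)P(A) / P(D)
       = 0.00573986 / 0.04406261
       = 0.1303


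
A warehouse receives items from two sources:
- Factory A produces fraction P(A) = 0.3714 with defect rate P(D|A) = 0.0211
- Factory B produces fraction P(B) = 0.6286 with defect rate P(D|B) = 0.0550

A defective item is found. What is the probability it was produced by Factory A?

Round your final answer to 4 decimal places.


Let A = from Factory A, D = defective

Given:
- P(A) = 0.3714, P(B) = 0.6286
- P(D|A) = 0.0211, P(D|B) = 0.0550

Step 1: Find P(D)
P(D) = P(D|A)P(A) + P(D|B)P(B)
     = 0.0211 × 0.3714 + 0.0550 × 0.6286
     = 0.00783654 + 0.03457300
     = 0.04240954

Step 2: Apply Bayes' theorem
P(A|D) = P(D|A)P(A) / P(D)
       = 0.00783654 / 0.04240954
       = 0.1848


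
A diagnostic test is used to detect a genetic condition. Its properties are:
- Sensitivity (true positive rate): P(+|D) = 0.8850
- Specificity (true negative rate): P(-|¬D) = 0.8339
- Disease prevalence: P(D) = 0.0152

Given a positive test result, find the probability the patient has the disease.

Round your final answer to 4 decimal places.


Let D = has disease, + = positive test

Given:
- P(D) = 0.0152 (prevalence)
- P(+|D) = 0.8850 (sensitivity)
- P(-|¬D) = 0.8339 (specificity)
- P(+|¬D) = 0.1661 (false positive rate = 1 - specificity)

Step 1: Find P(+)
P(+) = P(+|D)P(D) + P(+|¬D)P(¬D)
     = 0.8850 × 0.0152 + 0.1661 × 0.9848
     = 0.01345200 + 0.16357528
     = 0.17702728

Step 2: Apply Bayes' theorem for P(D|+)
P(D|+) = P(+|D)P(D) / P(+)
       = 0.01345200 / 0.17702728
       = 0.0760


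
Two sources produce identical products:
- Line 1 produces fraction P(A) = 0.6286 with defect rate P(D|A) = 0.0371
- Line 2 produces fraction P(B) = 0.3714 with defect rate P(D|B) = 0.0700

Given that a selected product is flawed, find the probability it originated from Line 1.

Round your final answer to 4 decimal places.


Let A = from Line 1, D = flawed

Given:
- P(A) = 0.6286, P(B) = 0.3714
- P(D|A) = 0.0371, P(D|B) = 0.0700

Step 1: Find P(D)
P(D) = P(D|A)P(A) + P(D|B)P(B)
     = 0.0371 × 0.6286 + 0.0700 × 0.3714
     = 0.02332106 + 0.02599800
     = 0.04931906

Step 2: Apply Bayes' theorem
P(A|D) = P(D|A)P(A) / P(D)
       = 0.02332106 / 0.04931906
       = 0.4729


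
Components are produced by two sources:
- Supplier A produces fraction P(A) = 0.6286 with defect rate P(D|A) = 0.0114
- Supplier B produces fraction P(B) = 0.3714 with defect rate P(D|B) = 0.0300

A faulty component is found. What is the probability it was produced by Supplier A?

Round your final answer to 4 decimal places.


Let A = from Supplier A, D = faulty

Given:
- P(A) = 0.6286, P(B) = 0.3714
- P(D|A) = 0.0114, P(D|B) = 0.0300

Step 1: Find P(D)
P(D) = P(D|A)P(A) + P(D|B)P(B)
     = 0.0114 × 0.6286 + 0.0300 × 0.3714
     = 0.00716604 + 0.01114200
     = 0.01830804

Step 2: Apply Bayes' theorem
P(A|D) = P(D|A)P(A) / P(D)
       = 0.00716604 / 0.01830804
       = 0.3914


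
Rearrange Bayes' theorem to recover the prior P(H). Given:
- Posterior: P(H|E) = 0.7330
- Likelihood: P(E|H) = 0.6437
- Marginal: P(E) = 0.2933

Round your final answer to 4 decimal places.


From Bayes' theorem: P(H|E) = P(E|H) × P(H) / P(E)

Rearranging for P(H):
P(H) = P(H|E) × P(E) / P(E|H)
     = 0.7330 × 0.2933 / 0.6437
     = 0.21498890 / 0.6437
     = 0.3340


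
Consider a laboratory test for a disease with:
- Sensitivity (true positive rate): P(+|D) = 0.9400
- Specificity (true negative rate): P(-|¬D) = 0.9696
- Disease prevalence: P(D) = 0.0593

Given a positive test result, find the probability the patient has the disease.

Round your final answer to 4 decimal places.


Let D = has disease, + = positive test

Given:
- P(D) = 0.0593 (prevalence)
- P(+|D) = 0.9400 (sensitivity)
- P(-|¬D) = 0.9696 (specificity)
- P(+|¬D) = 0.0304 (false positive rate = 1 - specificity)

Step 1: Find P(+)
P(+) = P(+|D)P(D) + P(+|¬D)P(¬D)
     = 0.9400 × 0.0593 + 0.0304 × 0.9407
     = 0.05574200 + 0.02859728
     = 0.08433928

Step 2: Apply Bayes' theorem for P(D|+)
P(D|+) = P(+|D)P(D) / P(+)
       = 0.05574200 / 0.08433928
       = 0.6609


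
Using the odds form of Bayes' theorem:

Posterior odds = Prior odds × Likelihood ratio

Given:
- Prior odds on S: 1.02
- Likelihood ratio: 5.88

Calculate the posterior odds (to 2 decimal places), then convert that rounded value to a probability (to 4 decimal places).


Step 1: Calculate posterior odds
Posterior odds = Prior odds × LR
               = 1.02 × 5.88
               = 6.00

Step 2: Convert to probability
P(S|E) = Posterior odds / (1 + Posterior odds)
       = 6.00 / (1 + 6.00)
       = 6.00 / 7.00
       = 0.8571

The evidence increased P(S) from 0.5050 to 0.8571.


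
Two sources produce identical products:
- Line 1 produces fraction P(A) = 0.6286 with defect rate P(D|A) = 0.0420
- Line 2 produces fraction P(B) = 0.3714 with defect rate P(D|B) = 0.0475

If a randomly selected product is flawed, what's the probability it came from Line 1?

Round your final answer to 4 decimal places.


Let A = from Line 1, D = flawed

Given:
- P(A) = 0.6286, P(B) = 0.3714
- P(D|A) = 0.0420, P(D|B) = 0.0475

Step 1: Find P(D)
P(D) = P(D|A)P(A) + P(D|B)P(B)
     = 0.0420 × 0.6286 + 0.0475 × 0.3714
     = 0.02640120 + 0.01764150
     = 0.04404270

Step 2: Apply Bayes' theorem
P(A|D) = P(D|A)P(A) / P(D)
       = 0.02640120 / 0.04404270
       = 0.5994


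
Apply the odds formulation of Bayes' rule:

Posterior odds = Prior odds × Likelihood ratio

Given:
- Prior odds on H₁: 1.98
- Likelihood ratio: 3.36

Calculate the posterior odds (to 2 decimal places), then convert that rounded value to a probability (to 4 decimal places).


Step 1: Calculate posterior odds
Posterior odds = Prior odds × LR
               = 1.98 × 3.36
               = 6.65

Step 2: Convert to probability
P(H₁|E) = Posterior odds / (1 + Posterior odds)
       = 6.65 / (1 + 6.65)
       = 6.65 / 7.65
       = 0.8693

The evidence increased P(H₁) from 0.6644 to 0.8693.


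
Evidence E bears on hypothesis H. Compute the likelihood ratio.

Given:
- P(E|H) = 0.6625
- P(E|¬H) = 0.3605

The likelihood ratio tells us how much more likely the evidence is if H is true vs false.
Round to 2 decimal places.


Likelihood Ratio (LR) = P(E|H) / P(E|¬H)

LR = 0.6625 / 0.3605
   = 1.84

The evidence is 1.84 times more likely if H is true than if H is false.
LR > 1, so observing E raises the odds in favor of H.


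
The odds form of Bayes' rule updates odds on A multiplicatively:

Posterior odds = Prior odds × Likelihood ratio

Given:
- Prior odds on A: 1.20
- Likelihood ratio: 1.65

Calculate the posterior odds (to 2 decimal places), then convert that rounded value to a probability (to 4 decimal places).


Step 1: Calculate posterior odds
Posterior odds = Prior odds × LR
               = 1.20 × 1.65
               = 1.98

Step 2: Convert to probability
P(A|E) = Posterior odds / (1 + Posterior odds)
       = 1.98 / (1 + 1.98)
       = 1.98 / 2.98
       = 0.6644

The evidence increased P(A) from 0.5455 to 0.6644.


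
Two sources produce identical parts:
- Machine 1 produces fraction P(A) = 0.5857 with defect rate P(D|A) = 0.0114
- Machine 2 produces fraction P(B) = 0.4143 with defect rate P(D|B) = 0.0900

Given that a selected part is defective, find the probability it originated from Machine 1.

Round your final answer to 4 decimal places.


Let A = from Machine 1, D = defective

Given:
- P(A) = 0.5857, P(B) = 0.4143
- P(D|A) = 0.0114, P(D|B) = 0.0900

Step 1: Find P(D)
P(D) = P(D|A)P(A) + P(D|B)P(B)
     = 0.0114 × 0.5857 + 0.0900 × 0.4143
     = 0.00667698 + 0.03728700
     = 0.04396398

Step 2: Apply Bayes' theorem
P(A|D) = P(D|A)P(A) / P(D)
       = 0.00667698 / 0.04396398
       = 0.1519


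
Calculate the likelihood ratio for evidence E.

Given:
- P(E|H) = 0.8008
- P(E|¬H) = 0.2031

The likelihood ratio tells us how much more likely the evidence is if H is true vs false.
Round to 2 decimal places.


Likelihood Ratio (LR) = P(E|H) / P(E|¬H)

LR = 0.8008 / 0.2031
   = 3.94

The evidence is 3.94 times more likely if H is true than if H is false.
LR > 1, so observing E raises the odds in favor of H.


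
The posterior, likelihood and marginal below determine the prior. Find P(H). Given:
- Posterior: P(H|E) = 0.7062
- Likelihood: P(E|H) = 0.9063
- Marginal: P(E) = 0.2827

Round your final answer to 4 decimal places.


From Bayes' theorem: P(H|E) = P(E|H) × P(H) / P(E)

Rearranging for P(H):
P(H) = P(H|E) × P(E) / P(E|H)
     = 0.7062 × 0.2827 / 0.9063
     = 0.19964274 / 0.9063
     = 0.2203


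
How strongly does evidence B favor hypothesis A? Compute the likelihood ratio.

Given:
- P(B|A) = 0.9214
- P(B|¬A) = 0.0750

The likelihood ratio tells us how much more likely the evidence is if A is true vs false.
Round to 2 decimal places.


Likelihood Ratio (LR) = P(B|A) / P(B|¬A)

LR = 0.9214 / 0.0750
   = 12.29

The evidence is 12.29 times more likely if A is true than if A is false.
LR > 1, so observing B raises the odds in favor of A.


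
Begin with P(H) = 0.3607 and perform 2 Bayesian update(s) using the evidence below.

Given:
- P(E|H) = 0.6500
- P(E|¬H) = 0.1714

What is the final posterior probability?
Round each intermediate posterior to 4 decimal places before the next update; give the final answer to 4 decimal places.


Sequential Bayesian updating:

Initial prior: P(H) = 0.3607

Update 1:
  P(E) = 0.6500 × 0.3607 + 0.1714 × 0.6393 = 0.23445500 + 0.10957602 = 0.34403102
  P(H|E) = 0.23445500 / 0.34403102 = 0.6815

Update 2:
  P(E) = 0.6500 × 0.6815 + 0.1714 × 0.3185 = 0.44297500 + 0.05459090 = 0.49756590
  P(H|E) = 0.44297500 / 0.49756590 = 0.8903

Final posterior: 0.8903


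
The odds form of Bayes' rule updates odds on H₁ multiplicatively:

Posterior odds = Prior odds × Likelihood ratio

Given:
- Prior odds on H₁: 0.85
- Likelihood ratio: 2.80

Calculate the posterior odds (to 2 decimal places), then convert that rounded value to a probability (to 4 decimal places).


Step 1: Calculate posterior odds
Posterior odds = Prior odds × LR
               = 0.85 × 2.80
               = 2.38

Step 2: Convert to probability
P(H₁|E) = Posterior odds / (1 + Posterior odds)
       = 2.38 / (1 + 2.38)
       = 2.38 / 3.38
       = 0.7041

The evidence increased P(H₁) from 0.4595 to 0.7041.


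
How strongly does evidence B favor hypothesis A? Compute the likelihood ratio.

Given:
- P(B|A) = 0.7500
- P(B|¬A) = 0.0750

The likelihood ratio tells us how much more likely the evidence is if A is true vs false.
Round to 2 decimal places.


Likelihood Ratio (LR) = P(B|A) / P(B|¬A)

LR = 0.7500 / 0.0750
   = 10.00

The evidence is 10.00 times more likely if A is true than if A is false.
Since LR > 1, the evidence supports A over ¬A.


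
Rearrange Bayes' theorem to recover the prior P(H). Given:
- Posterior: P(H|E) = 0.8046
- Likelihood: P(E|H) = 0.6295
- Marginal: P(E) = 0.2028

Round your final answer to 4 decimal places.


From Bayes' theorem: P(H|E) = P(E|H) × P(H) / P(E)

Rearranging for P(H):
P(H) = P(H|E) × P(E) / P(E|H)
     = 0.8046 × 0.2028 / 0.6295
     = 0.16317288 / 0.6295
     = 0.2592


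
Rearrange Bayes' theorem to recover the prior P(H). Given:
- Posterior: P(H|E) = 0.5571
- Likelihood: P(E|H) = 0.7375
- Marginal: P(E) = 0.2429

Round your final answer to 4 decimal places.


From Bayes' theorem: P(H|E) = P(E|H) × P(H) / P(E)

Rearranging for P(H):
P(H) = P(H|E) × P(E) / P(E|H)
     = 0.5571 × 0.2429 / 0.7375
     = 0.13531959 / 0.7375
     = 0.1835


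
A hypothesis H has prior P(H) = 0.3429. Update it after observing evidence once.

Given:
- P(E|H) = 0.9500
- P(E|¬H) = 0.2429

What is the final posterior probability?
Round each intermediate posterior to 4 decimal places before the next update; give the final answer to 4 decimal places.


Sequential Bayesian updating:

Initial prior: P(H) = 0.3429

Update 1:
  P(E) = 0.9500 × 0.3429 + 0.2429 × 0.6571 = 0.32575500 + 0.15960959 = 0.48536459
  P(H|E) = 0.32575500 / 0.48536459 = 0.6712

Final posterior: 0.6712


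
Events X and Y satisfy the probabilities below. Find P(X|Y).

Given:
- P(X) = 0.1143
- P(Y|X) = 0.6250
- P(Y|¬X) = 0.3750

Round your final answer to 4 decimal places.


Bayes' theorem: P(X|Y) = P(Y|X) × P(X) / P(Y)

Step 1: Calculate P(Y) using law of total probability
P(Y) = P(Y|X)P(X) + P(Y|¬X)P(¬X)
     = 0.6250 × 0.1143 + 0.3750 × 0.8857
     = 0.07143750 + 0.33213750
     = 0.40357500

Step 2: Apply Bayes' theorem
P(X|Y) = P(Y|X) × P(X) / P(Y)
       = 0.07143750 / 0.40357500
       = 0.1770


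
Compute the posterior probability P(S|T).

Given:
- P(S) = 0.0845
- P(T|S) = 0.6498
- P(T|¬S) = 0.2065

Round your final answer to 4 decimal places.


Bayes' theorem: P(S|T) = P(T|S) × P(S) / P(T)

Step 1: Calculate P(T) using law of total probability
P(T) = P(T|S)P(S) + P(T|¬S)P(¬S)
     = 0.6498 × 0.0845 + 0.2065 × 0.9155
     = 0.05490810 + 0.18905075
     = 0.24395885

Step 2: Apply Bayes' theorem
P(S|T) = P(T|S) × P(S) / P(T)
       = 0.05490810 / 0.24395885
       = 0.2251


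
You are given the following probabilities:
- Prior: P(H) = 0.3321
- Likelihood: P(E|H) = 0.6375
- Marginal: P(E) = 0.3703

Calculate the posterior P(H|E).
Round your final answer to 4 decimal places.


Using Bayes' theorem:

P(H|E) = P(E|H) × P(H) / P(E)
       = 0.6375 × 0.3321 / 0.3703
       = 0.21171375 / 0.3703
       = 0.5717

The evidence strengthens our belief in H.
Prior: 0.3321 → Posterior: 0.5717


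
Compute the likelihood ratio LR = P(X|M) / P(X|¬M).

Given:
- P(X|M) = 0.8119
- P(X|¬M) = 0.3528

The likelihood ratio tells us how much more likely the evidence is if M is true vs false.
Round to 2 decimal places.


Likelihood Ratio (LR) = P(X|M) / P(X|¬M)

LR = 0.8119 / 0.3528
   = 2.30

The evidence is 2.30 times more likely if M is true than if M is false.
LR > 1, so observing X raises the odds in favor of M.


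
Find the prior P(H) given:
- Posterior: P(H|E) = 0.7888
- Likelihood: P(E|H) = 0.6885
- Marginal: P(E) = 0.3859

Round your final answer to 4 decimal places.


From Bayes' theorem: P(H|E) = P(E|H) × P(H) / P(E)

Rearranging for P(H):
P(H) = P(H|E) × P(E) / P(E|H)
     = 0.7888 × 0.3859 / 0.6885
     = 0.30439792 / 0.6885
     = 0.4421


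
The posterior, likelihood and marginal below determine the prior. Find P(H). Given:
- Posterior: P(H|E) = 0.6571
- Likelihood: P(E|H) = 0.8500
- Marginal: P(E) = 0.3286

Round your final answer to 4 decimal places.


From Bayes' theorem: P(H|E) = P(E|H) × P(H) / P(E)

Rearranging for P(H):
P(H) = P(H|E) × P(E) / P(E|H)
     = 0.6571 × 0.3286 / 0.8500
     = 0.21592306 / 0.8500
     = 0.2540


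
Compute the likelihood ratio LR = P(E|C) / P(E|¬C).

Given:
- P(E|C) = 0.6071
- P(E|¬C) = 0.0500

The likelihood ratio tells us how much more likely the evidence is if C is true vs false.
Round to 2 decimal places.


Likelihood Ratio (LR) = P(E|C) / P(E|¬C)

LR = 0.6071 / 0.0500
   = 12.14

The evidence is 12.14 times more likely if C is true than if C is false.
Since LR > 1, the evidence supports C over ¬C.


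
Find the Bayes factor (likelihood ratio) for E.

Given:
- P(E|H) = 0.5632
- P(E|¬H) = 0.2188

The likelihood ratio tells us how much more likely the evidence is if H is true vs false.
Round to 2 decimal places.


Likelihood Ratio (LR) = P(E|H) / P(E|¬H)

LR = 0.5632 / 0.2188
   = 2.57

The evidence is 2.57 times more likely if H is true than if H is false.
Because LR exceeds 1, E is evidence for H.


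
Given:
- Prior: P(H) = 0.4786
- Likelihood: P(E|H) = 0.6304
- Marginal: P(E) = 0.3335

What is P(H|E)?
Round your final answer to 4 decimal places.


Using Bayes' theorem:

P(H|E) = P(E|H) × P(H) / P(E)
       = 0.6304 × 0.4786 / 0.3335
       = 0.30170944 / 0.3335
       = 0.9047

The evidence strengthens our belief in H.
Prior: 0.4786 → Posterior: 0.9047


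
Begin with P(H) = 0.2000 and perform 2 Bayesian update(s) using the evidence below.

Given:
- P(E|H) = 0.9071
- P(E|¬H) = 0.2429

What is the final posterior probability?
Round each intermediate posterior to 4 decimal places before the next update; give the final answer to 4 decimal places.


Sequential Bayesian updating:

Initial prior: P(H) = 0.2000

Update 1:
  P(E) = 0.9071 × 0.2000 + 0.2429 × 0.8000 = 0.18142000 + 0.19432000 = 0.37574000
  P(H|E) = 0.18142000 / 0.37574000 = 0.4828

Update 2:
  P(E) = 0.9071 × 0.4828 + 0.2429 × 0.5172 = 0.43794788 + 0.12562788 = 0.56357576
  P(H|E) = 0.43794788 / 0.56357576 = 0.7771

Final posterior: 0.7771


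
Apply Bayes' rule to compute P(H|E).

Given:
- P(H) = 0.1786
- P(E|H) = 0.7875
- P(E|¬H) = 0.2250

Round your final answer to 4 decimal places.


Bayes' theorem: P(H|E) = P(E|H) × P(H) / P(E)

Step 1: Calculate P(E) using law of total probability
P(E) = P(E|H)P(H) + P(E|¬H)P(¬H)
     = 0.7875 × 0.1786 + 0.2250 × 0.8214
     = 0.14064750 + 0.18481500
     = 0.32546250

Step 2: Apply Bayes' theorem
P(H|E) = P(E|H) × P(H) / P(E)
       = 0.14064750 / 0.32546250
       = 0.4321


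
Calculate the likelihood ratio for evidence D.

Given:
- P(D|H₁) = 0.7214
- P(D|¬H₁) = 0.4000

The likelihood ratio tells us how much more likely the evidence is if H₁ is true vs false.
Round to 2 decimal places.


Likelihood Ratio (LR) = P(D|H₁) / P(D|¬H₁)

LR = 0.7214 / 0.4000
   = 1.80

The evidence is 1.80 times more likely if H₁ is true than if H₁ is false.
LR > 1, so observing D raises the odds in favor of H₁.


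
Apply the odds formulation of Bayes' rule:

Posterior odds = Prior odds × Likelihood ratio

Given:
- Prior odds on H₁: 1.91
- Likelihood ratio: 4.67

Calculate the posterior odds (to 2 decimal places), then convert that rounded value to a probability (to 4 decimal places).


Step 1: Calculate posterior odds
Posterior odds = Prior odds × LR
               = 1.91 × 4.67
               = 8.92

Step 2: Convert to probability
P(H₁|E) = Posterior odds / (1 + Posterior odds)
       = 8.92 / (1 + 8.92)
       = 8.92 / 9.92
       = 0.8992

The evidence increased P(H₁) from 0.6564 to 0.8992.


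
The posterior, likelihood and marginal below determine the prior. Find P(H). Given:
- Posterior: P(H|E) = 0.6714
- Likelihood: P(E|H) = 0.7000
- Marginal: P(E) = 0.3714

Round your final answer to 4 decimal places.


From Bayes' theorem: P(H|E) = P(E|H) × P(H) / P(E)

Rearranging for P(H):
P(H) = P(H|E) × P(E) / P(E|H)
     = 0.6714 × 0.3714 / 0.7000
     = 0.24935796 / 0.7000
     = 0.3562


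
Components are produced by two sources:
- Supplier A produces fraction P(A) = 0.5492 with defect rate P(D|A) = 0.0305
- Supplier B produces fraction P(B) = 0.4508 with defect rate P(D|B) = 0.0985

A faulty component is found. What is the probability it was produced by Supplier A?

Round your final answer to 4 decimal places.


Let A = from Supplier A, D = faulty

Given:
- P(A) = 0.5492, P(B) = 0.4508
- P(D|A) = 0.0305, P(D|B) = 0.0985

Step 1: Find P(D)
P(D) = P(D|A)P(A) + P(D|B)P(B)
     = 0.0305 × 0.5492 + 0.0985 × 0.4508
     = 0.01675060 + 0.04440380
     = 0.06115440

Step 2: Apply Bayes' theorem
P(A|D) = P(D|A)P(A) / P(D)
       = 0.01675060 / 0.06115440
       = 0.2739


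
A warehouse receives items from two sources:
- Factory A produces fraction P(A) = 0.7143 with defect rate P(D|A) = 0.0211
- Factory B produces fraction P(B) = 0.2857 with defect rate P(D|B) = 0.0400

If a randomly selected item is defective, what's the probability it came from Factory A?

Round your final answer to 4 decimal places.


Let A = from Factory A, D = defective

Given:
- P(A) = 0.7143, P(B) = 0.2857
- P(D|A) = 0.0211, P(D|B) = 0.0400

Step 1: Find P(D)
P(D) = P(D|A)P(A) + P(D|B)P(B)
     = 0.0211 × 0.7143 + 0.0400 × 0.2857
     = 0.01507173 + 0.01142800
     = 0.02649973

Step 2: Apply Bayes' theorem
P(A|D) = P(D|A)P(A) / P(D)
       = 0.01507173 / 0.02649973
       = 0.5688
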